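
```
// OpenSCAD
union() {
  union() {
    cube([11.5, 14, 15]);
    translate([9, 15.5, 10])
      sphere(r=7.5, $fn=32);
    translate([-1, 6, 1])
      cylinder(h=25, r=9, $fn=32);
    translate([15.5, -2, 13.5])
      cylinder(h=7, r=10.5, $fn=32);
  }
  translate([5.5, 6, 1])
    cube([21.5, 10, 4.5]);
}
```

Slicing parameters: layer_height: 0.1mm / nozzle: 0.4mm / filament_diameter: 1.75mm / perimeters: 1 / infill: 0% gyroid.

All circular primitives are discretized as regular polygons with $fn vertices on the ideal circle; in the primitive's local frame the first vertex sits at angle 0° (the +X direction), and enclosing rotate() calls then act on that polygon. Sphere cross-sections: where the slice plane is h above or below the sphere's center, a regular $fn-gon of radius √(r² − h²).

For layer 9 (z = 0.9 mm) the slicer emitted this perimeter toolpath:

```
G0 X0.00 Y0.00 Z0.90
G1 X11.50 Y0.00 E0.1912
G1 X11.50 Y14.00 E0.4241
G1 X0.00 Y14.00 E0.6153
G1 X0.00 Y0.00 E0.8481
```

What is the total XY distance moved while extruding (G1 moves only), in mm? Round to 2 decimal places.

Sum the Euclidean lengths of each G1 segment: total = 51.00 mm.

51.00 mm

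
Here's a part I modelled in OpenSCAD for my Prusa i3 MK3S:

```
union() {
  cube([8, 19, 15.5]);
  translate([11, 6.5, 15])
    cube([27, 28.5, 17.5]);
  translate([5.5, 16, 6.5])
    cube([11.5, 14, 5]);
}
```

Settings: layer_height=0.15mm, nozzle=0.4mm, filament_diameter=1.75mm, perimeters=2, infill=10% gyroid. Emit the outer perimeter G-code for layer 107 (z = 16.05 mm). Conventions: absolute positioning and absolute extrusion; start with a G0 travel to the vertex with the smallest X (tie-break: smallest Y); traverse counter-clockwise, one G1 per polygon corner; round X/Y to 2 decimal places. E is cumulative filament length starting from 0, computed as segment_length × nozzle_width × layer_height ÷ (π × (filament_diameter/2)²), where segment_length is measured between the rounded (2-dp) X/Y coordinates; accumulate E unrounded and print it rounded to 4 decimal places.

At z = 16.05 mm: the cube is not intersected at this z (z outside [0, 15.5]); the cube at (11, 6.5) (footprint 27×28.5) is included at this height; the cube at (5.5, 16) is absent (z outside [6.5, 11.5]); Taking the union: only the 27×28.5 cube at (11, 6.5) is present, so the union is just that shape — 1 connected region. The outline is a single polygon with 4 vertices. Extrusion per mm of travel: 0.4 × 0.15 / (π × 0.875²) = 0.024945. Accumulating E over each segment gives final E = 2.7689.

G0 X11.00 Y6.50 Z16.05
G1 X38.00 Y6.50 E0.6735
G1 X38.00 Y35.00 E1.3845
G1 X11.00 Y35.00 E2.0580
G1 X11.00 Y6.50 E2.7689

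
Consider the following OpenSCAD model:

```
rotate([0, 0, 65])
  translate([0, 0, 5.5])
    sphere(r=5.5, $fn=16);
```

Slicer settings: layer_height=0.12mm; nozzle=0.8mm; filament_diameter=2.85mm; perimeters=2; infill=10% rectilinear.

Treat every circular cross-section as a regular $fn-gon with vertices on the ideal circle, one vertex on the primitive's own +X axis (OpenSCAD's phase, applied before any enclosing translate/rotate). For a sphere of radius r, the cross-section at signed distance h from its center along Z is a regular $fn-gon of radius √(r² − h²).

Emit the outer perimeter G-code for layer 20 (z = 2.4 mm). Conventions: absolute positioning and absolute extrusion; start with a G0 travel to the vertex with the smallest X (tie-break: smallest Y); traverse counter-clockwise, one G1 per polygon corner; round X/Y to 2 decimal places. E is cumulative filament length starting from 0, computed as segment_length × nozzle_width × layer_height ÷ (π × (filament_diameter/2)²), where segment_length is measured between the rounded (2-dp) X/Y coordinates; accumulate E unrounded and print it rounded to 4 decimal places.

At z = 2.4 mm: the r=5.5 sphere contributes a regular 16-gon of circumradius √(5.5²−3.1²) = 4.543; (rotated 65° about Z; rotation is an isometry so areas/perimeters/island counts are preserved). The outline is a single polygon with 16 vertices. Extrusion per mm of travel: 0.8 × 0.12 / (π × 1.425²) = 0.015048. Accumulating E over each segment gives final E = 0.4269.

G0 X-4.54 Y0.20 Z2.40
G1 X-4.27 Y-1.55 E0.0266
G1 X-3.35 Y-3.07 E0.0534
G1 X-1.92 Y-4.12 E0.0801
G1 X-0.20 Y-4.54 E0.1067
G1 X1.55 Y-4.27 E0.1334
G1 X3.07 Y-3.35 E0.1601
G1 X4.12 Y-1.92 E0.1868
G1 X4.54 Y-0.20 E0.2134
G1 X4.27 Y1.55 E0.2401
G1 X3.35 Y3.07 E0.2668
G1 X1.92 Y4.12 E0.2935
G1 X0.20 Y4.54 E0.3202
G1 X-1.55 Y4.27 E0.3468
G1 X-3.07 Y3.35 E0.3736
G1 X-4.12 Y1.92 E0.4003
G1 X-4.54 Y0.20 E0.4269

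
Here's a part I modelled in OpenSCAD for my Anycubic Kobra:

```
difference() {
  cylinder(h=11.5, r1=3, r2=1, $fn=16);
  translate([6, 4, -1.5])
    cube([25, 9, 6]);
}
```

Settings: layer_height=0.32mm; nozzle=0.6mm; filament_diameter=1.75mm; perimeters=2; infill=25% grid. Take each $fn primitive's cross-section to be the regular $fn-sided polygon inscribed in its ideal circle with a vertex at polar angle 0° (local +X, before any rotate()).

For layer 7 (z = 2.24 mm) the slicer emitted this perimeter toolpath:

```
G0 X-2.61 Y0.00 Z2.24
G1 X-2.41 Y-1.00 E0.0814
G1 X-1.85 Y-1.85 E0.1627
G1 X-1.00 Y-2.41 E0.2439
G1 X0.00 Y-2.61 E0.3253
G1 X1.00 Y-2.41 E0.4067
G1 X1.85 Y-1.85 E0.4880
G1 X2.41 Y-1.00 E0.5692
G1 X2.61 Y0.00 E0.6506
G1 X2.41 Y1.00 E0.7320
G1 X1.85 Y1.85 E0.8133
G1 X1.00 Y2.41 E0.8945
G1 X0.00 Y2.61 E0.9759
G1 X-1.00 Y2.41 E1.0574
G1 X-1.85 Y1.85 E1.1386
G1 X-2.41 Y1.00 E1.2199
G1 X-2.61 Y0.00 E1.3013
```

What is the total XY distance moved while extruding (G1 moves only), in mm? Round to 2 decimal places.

16.30 mm

Sum the Euclidean lengths of each G1 segment: total = 16.30 mm.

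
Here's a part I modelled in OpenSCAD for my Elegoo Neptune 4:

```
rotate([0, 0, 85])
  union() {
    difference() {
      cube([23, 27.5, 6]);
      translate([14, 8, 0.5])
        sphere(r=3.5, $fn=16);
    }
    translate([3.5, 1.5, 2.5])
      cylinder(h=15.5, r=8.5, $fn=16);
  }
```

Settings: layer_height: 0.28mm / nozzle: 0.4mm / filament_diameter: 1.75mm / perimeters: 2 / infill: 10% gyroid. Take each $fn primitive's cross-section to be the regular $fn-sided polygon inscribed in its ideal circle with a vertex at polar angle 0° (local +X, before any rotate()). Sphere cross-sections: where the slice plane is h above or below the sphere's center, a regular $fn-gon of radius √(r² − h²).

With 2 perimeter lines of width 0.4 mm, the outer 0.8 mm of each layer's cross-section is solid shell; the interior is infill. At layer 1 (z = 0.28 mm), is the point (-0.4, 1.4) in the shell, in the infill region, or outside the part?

shell

At z = 0.28 mm: the cube (footprint 23×27.5) is included at this height; the sphere at (14, 8): section is a regular 16-gon, circumradius = √(r²−h²) = √(3.5²−0.22²) = 3.493; Taking the first minus the rest: starting from the 23×27.5 cube, the r=3.5 sphere at (14, 8) lies wholly inside it (removes its full 37.35 mm² and its 21.81 mm outline becomes a hole wall) — 1 connected region with 1 hole; the cylinder at (3.5, 1.5) does not reach this height (z outside [2.5, 18]); Taking the union: only that combined region is present, so the union is just that shape — 1 connected region with 1 hole; (rotated 85° about Z; rotation is an isometry so areas/perimeters/island counts are preserved). Overall, the cross-section is one region with 1 hole. Undo the 85° rotation: the query point maps to (1.360, 0.520) in the un-rotated model frame. The nearest boundary edge runs (23.00, 0.00)→(0.00, 0.00); distance from the point to it = 0.52 mm. The point is inside the cross-section, 0.52 mm from the nearest boundary — within the 0.8 mm shell band (2 × 0.4).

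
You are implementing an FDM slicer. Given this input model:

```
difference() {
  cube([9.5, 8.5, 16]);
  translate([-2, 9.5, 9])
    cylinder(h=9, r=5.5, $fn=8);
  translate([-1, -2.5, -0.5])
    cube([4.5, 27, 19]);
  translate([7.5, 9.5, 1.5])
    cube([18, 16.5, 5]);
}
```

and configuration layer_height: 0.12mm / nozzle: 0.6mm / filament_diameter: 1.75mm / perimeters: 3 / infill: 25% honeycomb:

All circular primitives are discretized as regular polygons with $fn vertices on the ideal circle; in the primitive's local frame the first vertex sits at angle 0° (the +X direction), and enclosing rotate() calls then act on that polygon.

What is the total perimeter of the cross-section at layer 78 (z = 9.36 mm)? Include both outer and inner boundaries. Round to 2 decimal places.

29.00 mm

At z = 9.36 mm: the cube (footprint 9.5×8.5) is included at this height (perimeter 36.00 mm); the r=5.5 cylinder at (-2, 9.5) gives a regular 8-gon of circumradius 5.5 (constant along its height) (perimeter = 2·8·5.500·sin(180°/8) = 33.68 mm); the cube at (-1, -2.5) is present — its section is the full 4.5×27 rectangle (perimeter 63.00 mm); the cube at (7.5, 9.5) does not reach this height (z outside [1.5, 6.5]); Subtracting the remaining from the first: starting from the 9.5×8.5 cube, the r=5.5 cylinder at (-2, 9.5) partially overlaps it — only the 7.93 mm² overlap (of its 85.56 mm²) is removed, clipping the outline; the 4.5×27 cube at (-1, -2.5) partially overlaps it — only the 21.82 mm² overlap (of its 121.50 mm²) is removed, clipping the outline — boundary = 29.00 mm. Overall, the cross-section is a single solid region. Total boundary length (outer) = 29.00 mm.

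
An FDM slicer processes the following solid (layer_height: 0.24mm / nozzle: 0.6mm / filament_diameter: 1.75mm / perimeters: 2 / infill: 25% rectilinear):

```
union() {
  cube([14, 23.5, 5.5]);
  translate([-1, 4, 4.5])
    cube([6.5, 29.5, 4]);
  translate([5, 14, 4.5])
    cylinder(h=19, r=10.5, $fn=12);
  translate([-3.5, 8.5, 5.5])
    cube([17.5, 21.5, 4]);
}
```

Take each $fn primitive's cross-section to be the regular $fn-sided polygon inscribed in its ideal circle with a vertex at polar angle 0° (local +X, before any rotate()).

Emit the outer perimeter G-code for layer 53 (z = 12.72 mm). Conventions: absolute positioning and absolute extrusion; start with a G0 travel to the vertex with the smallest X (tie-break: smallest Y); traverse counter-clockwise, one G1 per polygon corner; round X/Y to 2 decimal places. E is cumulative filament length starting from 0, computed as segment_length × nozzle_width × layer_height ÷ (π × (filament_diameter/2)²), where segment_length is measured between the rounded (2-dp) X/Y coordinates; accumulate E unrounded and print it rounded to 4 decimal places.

At z = 12.72 mm: the cube is absent (z outside [0, 5.5]); the cube at (-1, 4) is not intersected at this z (z outside [4.5, 8.5]); the cylinder at (5, 14): section is a regular 12-gon, circumradius r=10.5; the cube at (-3.5, 8.5) is not intersected at this z (z outside [5.5, 9.5]); Combining (union): only the r=10.5 cylinder at (5, 14) is present, so the union is just that shape — 1 connected region. The outline is a single polygon with 12 vertices. Extrusion per mm of travel: 0.6 × 0.24 / (π × 0.875²) = 0.059868. Accumulating E over each segment gives final E = 3.9040.

G0 X-5.50 Y14.00 Z12.72
G1 X-4.09 Y8.75 E0.3254
G1 X-0.25 Y4.91 E0.6506
G1 X5.00 Y3.50 E0.9760
G1 X10.25 Y4.91 E1.3015
G1 X14.09 Y8.75 E1.6266
G1 X15.50 Y14.00 E1.9520
G1 X14.09 Y19.25 E2.2775
G1 X10.25 Y23.09 E2.6026
G1 X5.00 Y24.50 E2.9280
G1 X-0.25 Y23.09 E3.2535
G1 X-4.09 Y19.25 E3.5786
G1 X-5.50 Y14.00 E3.9040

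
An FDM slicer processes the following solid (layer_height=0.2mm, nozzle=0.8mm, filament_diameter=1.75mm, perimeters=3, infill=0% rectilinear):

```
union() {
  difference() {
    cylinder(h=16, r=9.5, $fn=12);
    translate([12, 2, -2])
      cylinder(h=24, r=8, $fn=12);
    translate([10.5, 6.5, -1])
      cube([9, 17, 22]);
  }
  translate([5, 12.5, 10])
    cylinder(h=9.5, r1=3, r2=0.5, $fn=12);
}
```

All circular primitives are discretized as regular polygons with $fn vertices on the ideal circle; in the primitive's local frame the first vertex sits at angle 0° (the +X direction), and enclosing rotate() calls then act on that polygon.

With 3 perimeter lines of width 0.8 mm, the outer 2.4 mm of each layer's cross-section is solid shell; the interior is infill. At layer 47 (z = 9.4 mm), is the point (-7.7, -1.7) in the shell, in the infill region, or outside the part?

At z = 9.4 mm: the r=9.5 cylinder gives a regular 12-gon of circumradius 9.5 (constant along its height); the r=8 cylinder at (12, 2) gives a regular 12-gon of circumradius 8 (constant along its height); the 9×17 cube at (10.5, 6.5) contributes its full rectangle; Taking the first minus the rest: starting from the r=9.5 cylinder, the r=8 cylinder at (12, 2) partially overlaps it — only the 40.64 mm² overlap (of its 192.00 mm²) is removed, clipping the outline; the 9×17 cube at (10.5, 6.5) misses the remaining region (no effect) — 1 connected region; the cone at (5, 12.5) is absent (z outside [10, 19.5]); Taking the union: only that combined region is present, so the union is just that shape — 1 connected region. Overall, the cross-section is a single solid region. The nearest boundary edge runs (-8.23, -4.75)→(-9.50, 0.00); distance from the point to it = 1.30 mm. The point is inside the cross-section, 1.30 mm from the nearest boundary — within the 2.4 mm shell band (3 × 0.8).

shell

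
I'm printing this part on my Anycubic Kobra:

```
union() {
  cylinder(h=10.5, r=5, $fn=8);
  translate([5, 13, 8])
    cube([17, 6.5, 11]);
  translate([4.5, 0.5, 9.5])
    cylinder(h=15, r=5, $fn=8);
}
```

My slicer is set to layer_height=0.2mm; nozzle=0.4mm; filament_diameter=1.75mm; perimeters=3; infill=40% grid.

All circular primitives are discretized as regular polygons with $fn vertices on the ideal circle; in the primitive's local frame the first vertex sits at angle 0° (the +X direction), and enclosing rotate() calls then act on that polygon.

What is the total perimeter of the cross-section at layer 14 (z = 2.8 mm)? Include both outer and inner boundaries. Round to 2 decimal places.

At z = 2.8 mm: the r=5 cylinder contributes a regular 8-gon of circumradius 5 (perimeter = 2·8·5.000·sin(180°/8) = 30.61 mm); the cube at (5, 13) is absent (z outside [8, 19]); the cylinder at (4.5, 0.5) is absent (z outside [9.5, 24.5]); Merging all regions: only the r=5 cylinder is present, so the union is just that shape — boundary = 30.61 mm. Overall, the cross-section is a single solid region. Total boundary length (outer) = 30.61 mm.

30.61 mm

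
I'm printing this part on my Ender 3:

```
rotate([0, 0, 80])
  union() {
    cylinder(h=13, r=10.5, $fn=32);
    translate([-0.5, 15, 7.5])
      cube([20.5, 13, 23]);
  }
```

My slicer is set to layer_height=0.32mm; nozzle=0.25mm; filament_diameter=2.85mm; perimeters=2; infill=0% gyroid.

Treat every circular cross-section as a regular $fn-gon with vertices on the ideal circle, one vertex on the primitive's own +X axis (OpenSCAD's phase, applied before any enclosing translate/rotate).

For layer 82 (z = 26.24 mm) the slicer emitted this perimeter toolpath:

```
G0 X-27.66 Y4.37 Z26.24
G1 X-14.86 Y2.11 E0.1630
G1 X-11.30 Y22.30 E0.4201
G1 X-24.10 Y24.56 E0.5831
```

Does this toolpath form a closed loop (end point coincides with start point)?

no

Start point (G0): (-27.66, 4.37). End point (last G1): the path does not return to the start — open.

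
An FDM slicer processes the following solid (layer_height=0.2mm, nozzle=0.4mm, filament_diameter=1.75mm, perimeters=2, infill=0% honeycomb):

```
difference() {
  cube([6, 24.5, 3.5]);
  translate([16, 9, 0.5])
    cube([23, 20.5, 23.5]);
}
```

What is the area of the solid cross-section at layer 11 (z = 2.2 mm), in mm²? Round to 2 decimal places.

At z = 2.2 mm: the cube (footprint 6×24.5) is included at this height (area 147.00 mm²); the cube at (16, 9) is present — its section is the full 23×20.5 rectangle (area 471.50 mm²); Taking the first minus the rest: starting from the 6×24.5 cube (147.00 mm²), the 23×20.5 cube at (16, 9) misses the remaining region (no effect) — area = 147.00 mm². Overall, the cross-section is a single solid region. Net area = 147.00 mm².

147.00 mm²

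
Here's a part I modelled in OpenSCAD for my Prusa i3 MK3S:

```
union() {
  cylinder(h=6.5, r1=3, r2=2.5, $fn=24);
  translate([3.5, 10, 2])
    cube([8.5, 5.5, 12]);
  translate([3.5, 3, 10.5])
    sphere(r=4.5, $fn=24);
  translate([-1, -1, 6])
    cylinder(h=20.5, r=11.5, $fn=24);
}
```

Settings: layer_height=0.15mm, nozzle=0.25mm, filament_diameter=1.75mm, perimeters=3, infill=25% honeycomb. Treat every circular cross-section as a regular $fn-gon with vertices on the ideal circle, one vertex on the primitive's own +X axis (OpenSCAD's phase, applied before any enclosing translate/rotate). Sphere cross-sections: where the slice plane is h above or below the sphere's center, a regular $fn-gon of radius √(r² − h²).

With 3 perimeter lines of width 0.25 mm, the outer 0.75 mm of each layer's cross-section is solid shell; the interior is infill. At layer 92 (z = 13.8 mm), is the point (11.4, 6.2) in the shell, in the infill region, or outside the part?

At z = 13.8 mm: the cone does not reach this height (z outside [0, 6.5]); the cube at (3.5, 10) is present — its section is the full 8.5×5.5 rectangle; the r=4.5 sphere at (3.5, 3) slices to a regular 24-gon of circumradius 3.059 (√(r²−h²) with h=3.3 from center); the cylinder at (-1, -1): section is a regular 24-gon, circumradius r=11.5; Merging all regions: the regions partially overlap (shared area 29.07 mm²), so overlapping operands fuse into one piece — 2 connected regions. Overall, the cross-section has 2 separate islands. The nearest boundary edge runs (7.13, 7.13)→(8.96, 4.75); distance from the point to it = 2.84 mm. The point is not inside any of the regions above, so it lies outside the cross-section (2.84 mm from the nearest boundary).

outside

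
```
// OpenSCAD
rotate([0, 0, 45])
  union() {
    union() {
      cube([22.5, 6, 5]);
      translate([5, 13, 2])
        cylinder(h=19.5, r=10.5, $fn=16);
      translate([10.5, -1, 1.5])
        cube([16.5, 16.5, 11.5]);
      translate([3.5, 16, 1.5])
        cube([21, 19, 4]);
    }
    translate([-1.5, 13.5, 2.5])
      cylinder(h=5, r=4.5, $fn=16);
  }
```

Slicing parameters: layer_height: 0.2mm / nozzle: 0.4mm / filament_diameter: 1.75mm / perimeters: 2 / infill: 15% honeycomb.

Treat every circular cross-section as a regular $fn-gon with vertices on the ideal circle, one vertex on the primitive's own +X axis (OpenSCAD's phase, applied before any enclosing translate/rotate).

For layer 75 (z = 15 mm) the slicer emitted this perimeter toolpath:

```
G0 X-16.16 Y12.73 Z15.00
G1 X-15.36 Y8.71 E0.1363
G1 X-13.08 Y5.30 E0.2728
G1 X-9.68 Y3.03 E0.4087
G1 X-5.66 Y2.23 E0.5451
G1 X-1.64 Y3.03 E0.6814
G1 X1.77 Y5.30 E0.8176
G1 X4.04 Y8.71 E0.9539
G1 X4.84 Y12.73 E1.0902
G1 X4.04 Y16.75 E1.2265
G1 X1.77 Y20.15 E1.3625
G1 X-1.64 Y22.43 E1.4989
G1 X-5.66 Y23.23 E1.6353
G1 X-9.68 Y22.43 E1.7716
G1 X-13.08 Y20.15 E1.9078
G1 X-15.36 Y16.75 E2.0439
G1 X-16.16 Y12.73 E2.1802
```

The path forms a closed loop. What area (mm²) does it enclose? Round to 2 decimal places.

Apply the shoelace formula to the sequence of (X, Y) vertices; enclosed area = 337.54 mm².

337.54 mm²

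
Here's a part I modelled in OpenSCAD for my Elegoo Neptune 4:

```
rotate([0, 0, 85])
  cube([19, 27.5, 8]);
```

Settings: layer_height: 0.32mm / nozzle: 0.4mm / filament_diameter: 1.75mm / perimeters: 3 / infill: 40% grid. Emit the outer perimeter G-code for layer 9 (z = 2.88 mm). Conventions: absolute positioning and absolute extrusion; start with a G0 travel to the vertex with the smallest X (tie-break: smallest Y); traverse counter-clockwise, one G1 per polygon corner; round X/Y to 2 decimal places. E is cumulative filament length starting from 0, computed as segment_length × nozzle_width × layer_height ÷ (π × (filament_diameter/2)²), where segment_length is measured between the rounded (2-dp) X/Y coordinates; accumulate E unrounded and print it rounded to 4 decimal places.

G0 X-27.40 Y2.40 Z2.88
G1 X0.00 Y0.00 E1.4637
G1 X1.66 Y18.93 E2.4750
G1 X-25.74 Y21.32 E3.9386
G1 X-27.40 Y2.40 E4.9493

At z = 2.88 mm: the cube is present — its section is the full 19×27.5 rectangle; (whole slice rotated 85° about Z — lengths, areas and connectivity unchanged). The outline is a single polygon with 4 vertices. Extrusion per mm of travel: 0.4 × 0.32 / (π × 0.875²) = 0.053216. Accumulating E over each segment gives final E = 4.9493.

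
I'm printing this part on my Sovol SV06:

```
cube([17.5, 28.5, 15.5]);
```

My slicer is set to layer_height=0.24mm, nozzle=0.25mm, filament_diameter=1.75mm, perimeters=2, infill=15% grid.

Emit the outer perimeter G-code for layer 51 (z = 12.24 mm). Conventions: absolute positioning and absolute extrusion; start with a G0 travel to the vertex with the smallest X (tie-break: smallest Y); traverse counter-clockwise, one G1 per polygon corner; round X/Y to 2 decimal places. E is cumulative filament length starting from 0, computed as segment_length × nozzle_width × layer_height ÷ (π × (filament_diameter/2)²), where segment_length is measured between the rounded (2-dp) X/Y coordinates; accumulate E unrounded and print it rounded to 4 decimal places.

At z = 12.24 mm: the cube is present — its section is the full 17.5×28.5 rectangle. The outline is a single polygon with 4 vertices. Extrusion per mm of travel: 0.25 × 0.24 / (π × 0.875²) = 0.024945. Accumulating E over each segment gives final E = 2.2949.

G0 X0.00 Y0.00 Z12.24
G1 X17.50 Y0.00 E0.4365
G1 X17.50 Y28.50 E1.1475
G1 X0.00 Y28.50 E1.5840
G1 X0.00 Y0.00 E2.2949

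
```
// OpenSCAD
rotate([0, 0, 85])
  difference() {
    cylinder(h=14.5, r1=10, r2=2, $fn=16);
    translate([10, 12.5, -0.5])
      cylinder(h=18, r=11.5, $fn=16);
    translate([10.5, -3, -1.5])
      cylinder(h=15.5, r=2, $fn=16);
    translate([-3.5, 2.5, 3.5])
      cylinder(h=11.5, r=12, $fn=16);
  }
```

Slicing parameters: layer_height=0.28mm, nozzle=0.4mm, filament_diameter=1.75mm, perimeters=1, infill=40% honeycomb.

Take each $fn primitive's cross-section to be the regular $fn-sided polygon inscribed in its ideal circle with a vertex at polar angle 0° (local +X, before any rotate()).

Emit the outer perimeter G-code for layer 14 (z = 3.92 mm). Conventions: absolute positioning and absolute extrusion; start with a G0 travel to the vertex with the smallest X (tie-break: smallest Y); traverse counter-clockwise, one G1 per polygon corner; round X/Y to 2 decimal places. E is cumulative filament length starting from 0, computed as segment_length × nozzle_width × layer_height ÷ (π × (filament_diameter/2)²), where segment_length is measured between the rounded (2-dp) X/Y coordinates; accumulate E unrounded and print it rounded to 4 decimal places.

At z = 3.92 mm: the cone contributes a regular 16-gon of circumradius 7.837 (interpolated between r1=10 and r2=2 at t=0.270); the cylinder at (10, 12.5): section is a regular 16-gon, circumradius r=11.5; the r=2 cylinder at (10.5, -3) contributes a regular 16-gon of circumradius 2; the r=12 cylinder at (-3.5, 2.5) gives a regular 16-gon of circumradius 12 (constant along its height); Taking the first minus the rest: starting from the cone, the r=11.5 cylinder at (10, 12.5) partially overlaps it — only the 21.24 mm² overlap (of its 404.88 mm²) is removed, clipping the outline; the r=2 cylinder at (10.5, -3) misses the remaining region (no effect); the r=12 cylinder at (-3.5, 2.5) partially overlaps it — only the 166.03 mm² overlap (of its 440.85 mm²) is removed, clipping the outline — 1 connected region; (rotated 85° about Z; rotation is an isometry so areas/perimeters/island counts are preserved). The outline is a single polygon with 4 vertices. Extrusion per mm of travel: 0.4 × 0.28 / (π × 0.875²) = 0.046564. Accumulating E over each segment gives final E = 0.3861.

G0 X3.08 Y7.11 Z3.92
G1 X6.28 Y4.54 E0.1911
G1 X6.00 Y5.04 E0.2178
G1 X3.62 Y6.95 E0.3599
G1 X3.08 Y7.11 E0.3861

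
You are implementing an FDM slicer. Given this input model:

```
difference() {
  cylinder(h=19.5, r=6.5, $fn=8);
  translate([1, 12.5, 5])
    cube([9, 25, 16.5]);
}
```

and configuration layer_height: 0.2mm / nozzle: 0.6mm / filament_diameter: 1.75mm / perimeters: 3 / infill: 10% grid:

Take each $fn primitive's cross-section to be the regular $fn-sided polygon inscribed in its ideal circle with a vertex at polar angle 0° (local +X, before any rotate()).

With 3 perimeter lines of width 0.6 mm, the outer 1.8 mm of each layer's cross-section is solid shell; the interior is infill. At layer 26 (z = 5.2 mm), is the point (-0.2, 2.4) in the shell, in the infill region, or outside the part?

infill

At z = 5.2 mm: the r=6.5 cylinder gives a regular 8-gon of circumradius 6.5 (constant along its height); the cube at (1, 12.5) (footprint 9×25) is included at this height; Taking the first minus the rest: starting from the r=6.5 cylinder, the 9×25 cube at (1, 12.5) misses the remaining region (no effect) — 1 connected region. Overall, the cross-section is a single solid region. The nearest boundary edge runs (-4.60, 4.60)→(0.00, 6.50); distance from the point to it = 3.71 mm. The point is inside the cross-section and 3.71 mm from the nearest boundary — more than the 1.8 mm shell width (3 × 0.6), so it's in the infill interior.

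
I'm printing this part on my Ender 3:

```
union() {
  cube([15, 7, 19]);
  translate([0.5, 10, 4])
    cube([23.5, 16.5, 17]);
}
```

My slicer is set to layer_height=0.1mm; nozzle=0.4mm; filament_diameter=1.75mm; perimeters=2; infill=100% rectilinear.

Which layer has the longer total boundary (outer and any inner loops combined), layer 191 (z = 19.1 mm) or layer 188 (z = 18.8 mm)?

Layer 191 (z = 19.1): the cube does not reach this height (z outside [0, 19]); the cube at (0.5, 10) is present — its section is the full 23.5×16.5 rectangle (perimeter 80.00 mm); Merging all regions: only the 23.5×16.5 cube at (0.5, 10) is present, so the union is just that shape — boundary = 80.00 mm. So its perimeter = 80.00 mm. Layer 188 (z = 18.8): the cube is present — its section is the full 15×7 rectangle (perimeter 44.00 mm); the 23.5×16.5 cube at (0.5, 10) contributes its full rectangle (perimeter 80.00 mm); Taking the union: the 2 present regions are separate (no shared area or edge), so areas and boundary lengths simply add and each stays a separate island — boundary = 124.00 mm. So its perimeter = 124.00 mm. Layer 188 is larger (124.00 vs 80.00 mm).

layer 188 (z = 18.8 mm)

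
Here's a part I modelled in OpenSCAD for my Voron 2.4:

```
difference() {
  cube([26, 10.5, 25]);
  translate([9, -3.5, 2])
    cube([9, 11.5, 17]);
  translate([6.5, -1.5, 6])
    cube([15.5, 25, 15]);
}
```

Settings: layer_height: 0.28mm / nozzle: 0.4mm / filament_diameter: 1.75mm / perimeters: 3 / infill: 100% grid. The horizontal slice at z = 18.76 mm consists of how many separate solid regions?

2

At z = 18.76 mm: the 26×10.5 cube contributes its full rectangle; the cube at (9, -3.5) (footprint 9×11.5) is included at this height; the cube at (6.5, -1.5) is present — its section is the full 15.5×25 rectangle; After the difference (first − rest): starting from the 26×10.5 cube, the 9×11.5 cube at (9, -3.5) partially overlaps it — only the 72.00 mm² overlap (of its 103.50 mm²) is removed, clipping the outline; the 15.5×25 cube at (6.5, -1.5) partially overlaps it — only the 90.75 mm² overlap (of its 387.50 mm²) is removed, clipping the outline — 2 connected regions. The result has 2 disconnected regions.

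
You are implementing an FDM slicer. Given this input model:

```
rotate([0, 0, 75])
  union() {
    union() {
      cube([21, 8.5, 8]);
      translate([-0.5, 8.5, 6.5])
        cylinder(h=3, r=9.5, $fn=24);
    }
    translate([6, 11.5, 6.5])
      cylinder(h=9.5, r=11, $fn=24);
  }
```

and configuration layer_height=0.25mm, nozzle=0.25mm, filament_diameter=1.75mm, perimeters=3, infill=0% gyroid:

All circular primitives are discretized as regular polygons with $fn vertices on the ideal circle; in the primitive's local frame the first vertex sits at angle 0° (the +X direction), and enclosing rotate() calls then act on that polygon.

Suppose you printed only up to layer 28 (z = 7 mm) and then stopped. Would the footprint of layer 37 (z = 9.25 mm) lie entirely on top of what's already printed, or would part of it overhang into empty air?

Compare the two slices. At z = 7: the cube is present — its section is the full 21×8.5 rectangle (area 178.50 mm²); the r=9.5 cylinder at (-0.5, 8.5) gives a regular 24-gon of circumradius 9.5 (constant along its height) (area = (24/2)·9.500²·sin(360°/24) = 280.30 mm²); Merging all regions: the regions partially overlap — summed areas 458.80 mm² minus the doubly-counted overlap 63.21 mm² gives 395.59 mm² — area = 395.59 mm²; the r=11 cylinder at (6, 11.5) contributes a regular 24-gon of circumradius 11 (area = (24/2)·11.000²·sin(360°/24) = 375.81 mm²); Merging all regions: the regions partially overlap — summed areas 771.39 mm² minus the doubly-counted overlap 230.11 mm² gives 541.29 mm² — area = 541.29 mm²; (whole slice rotated 75° about Z — lengths, areas and connectivity unchanged). At z = 9.25: the cube is not intersected at this z (z outside [0, 8]); the r=9.5 cylinder at (-0.5, 8.5) gives a regular 24-gon of circumradius 9.5 (constant along its height) (area = (24/2)·9.500²·sin(360°/24) = 280.30 mm²); Merging all regions: only the r=9.5 cylinder at (-0.5, 8.5) is present, so the union is just that shape — area = 280.30 mm²; the r=11 cylinder at (6, 11.5) gives a regular 24-gon of circumradius 11 (constant along its height) (area = (24/2)·11.000²·sin(360°/24) = 375.81 mm²); Combining (union): the regions partially overlap — summed areas 656.11 mm² minus the doubly-counted overlap 181.82 mm² gives 474.28 mm² — area = 474.28 mm²; (rotated 75° about Z; rotation is an isometry so areas/perimeters/island counts are preserved). Checking containment: the cross-section at z = 9.25 is a subset of the cross-section at z = 7.

entirely on top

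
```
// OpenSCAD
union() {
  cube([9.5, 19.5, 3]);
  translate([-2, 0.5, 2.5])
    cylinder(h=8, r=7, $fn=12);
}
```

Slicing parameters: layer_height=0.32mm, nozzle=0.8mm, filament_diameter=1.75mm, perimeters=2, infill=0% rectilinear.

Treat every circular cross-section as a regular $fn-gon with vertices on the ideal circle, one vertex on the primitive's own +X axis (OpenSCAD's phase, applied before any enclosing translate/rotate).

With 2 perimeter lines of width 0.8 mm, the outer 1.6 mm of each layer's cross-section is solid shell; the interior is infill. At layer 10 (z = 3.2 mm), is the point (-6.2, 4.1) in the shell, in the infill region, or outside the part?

shell

At z = 3.2 mm: the cube does not reach this height (z outside [0, 3]); the r=7 cylinder at (-2, 0.5) contributes a regular 12-gon of circumradius 7; Combining (union): only the r=7 cylinder at (-2, 0.5) is present, so the union is just that shape — 1 connected region. Overall, the cross-section is a single solid region. The nearest boundary edge runs (-5.50, 6.56)→(-8.06, 4.00); distance from the point to it = 1.25 mm. The point is inside the cross-section, 1.25 mm from the nearest boundary — within the 1.6 mm shell band (2 × 0.8).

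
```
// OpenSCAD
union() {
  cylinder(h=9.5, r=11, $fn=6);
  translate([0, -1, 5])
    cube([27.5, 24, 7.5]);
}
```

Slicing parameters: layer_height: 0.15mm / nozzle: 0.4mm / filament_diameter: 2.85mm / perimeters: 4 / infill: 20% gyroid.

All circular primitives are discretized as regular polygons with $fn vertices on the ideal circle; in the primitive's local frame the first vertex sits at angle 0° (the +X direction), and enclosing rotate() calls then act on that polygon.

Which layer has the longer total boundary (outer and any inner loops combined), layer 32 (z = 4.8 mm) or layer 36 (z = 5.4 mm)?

layer 36 (z = 5.4 mm)

Layer 32 (z = 4.8): the r=11 cylinder gives a regular 6-gon of circumradius 11 (constant along its height) (perimeter = 2·6·11.000·sin(180°/6) = 66.00 mm); the cube at (0, -1) is not intersected at this z (z outside [5, 12.5]); Merging all regions: only the r=11 cylinder is present, so the union is just that shape — boundary = 66.00 mm. So its perimeter = 66.00 mm. Layer 36 (z = 5.4): the r=11 cylinder gives a regular 6-gon of circumradius 11 (constant along its height) (perimeter = 2·6·11.000·sin(180°/6) = 66.00 mm); the cube at (0, -1) is present — its section is the full 27.5×24 rectangle (perimeter 103.00 mm); Combining (union): the regions partially overlap (shared area 89.30 mm²), so the edge portions inside another operand are dropped and the merged outline is re-measured after clipping — boundary = 130.40 mm. So its perimeter = 130.40 mm. Layer 36 is larger (130.40 vs 66.00 mm).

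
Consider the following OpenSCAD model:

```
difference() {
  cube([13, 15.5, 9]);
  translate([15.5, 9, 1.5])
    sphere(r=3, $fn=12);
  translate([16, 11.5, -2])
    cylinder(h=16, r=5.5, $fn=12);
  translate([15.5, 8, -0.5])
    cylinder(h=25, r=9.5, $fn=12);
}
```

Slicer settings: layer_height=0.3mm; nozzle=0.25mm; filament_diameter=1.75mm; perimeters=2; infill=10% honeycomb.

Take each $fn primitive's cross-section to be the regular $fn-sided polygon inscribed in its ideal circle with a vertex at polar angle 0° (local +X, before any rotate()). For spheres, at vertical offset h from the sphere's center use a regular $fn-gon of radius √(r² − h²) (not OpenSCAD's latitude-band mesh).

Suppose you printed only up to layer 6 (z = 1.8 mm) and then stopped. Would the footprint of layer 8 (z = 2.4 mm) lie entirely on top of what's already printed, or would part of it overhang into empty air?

Compare the two slices. At z = 1.8: the cube (footprint 13×15.5) is included at this height (area 201.50 mm²); the sphere at (15.5, 9): section is a regular 12-gon, circumradius = √(r²−h²) = √(3²−0.3²) = 2.985 (area = (12/2)·2.985²·sin(360°/12) = 26.73 mm²); the r=5.5 cylinder at (16, 11.5) contributes a regular 12-gon of circumradius 5.5 (area = (12/2)·5.500²·sin(360°/12) = 90.75 mm²); the r=9.5 cylinder at (15.5, 8) contributes a regular 12-gon of circumradius 9.5 (area = (12/2)·9.500²·sin(360°/12) = 270.75 mm²); Subtracting the remaining from the first: starting from the 13×15.5 cube (201.50 mm²), the r=3 sphere at (15.5, 9) partially overlaps it — only the 0.86 mm² overlap (of its 26.73 mm²) is removed, clipping the outline; the r=5.5 cylinder at (16, 11.5) partially overlaps it — only the 13.84 mm² overlap (of its 90.75 mm²) is removed, clipping the outline; the r=9.5 cylinder at (15.5, 8) partially overlaps it — only the 71.05 mm² overlap (of its 270.75 mm²) is removed, clipping the outline — area = 115.74 mm². At z = 2.4: the 13×15.5 cube contributes its full rectangle (area 201.50 mm²); the sphere at (15.5, 9): section is a regular 12-gon, circumradius = √(r²−h²) = √(3²−0.9²) = 2.862 (area = (12/2)·2.862²·sin(360°/12) = 24.57 mm²); the r=5.5 cylinder at (16, 11.5) gives a regular 12-gon of circumradius 5.5 (constant along its height) (area = (12/2)·5.500²·sin(360°/12) = 90.75 mm²); the cylinder at (15.5, 8): section is a regular 12-gon, circumradius r=9.5 (area = (12/2)·9.500²·sin(360°/12) = 270.75 mm²); Taking the first minus the rest: starting from the 13×15.5 cube (201.50 mm²), the r=3 sphere at (15.5, 9) partially overlaps it — only the 0.49 mm² overlap (of its 24.57 mm²) is removed, clipping the outline; the r=5.5 cylinder at (16, 11.5) partially overlaps it — only the 14.21 mm² overlap (of its 90.75 mm²) is removed, clipping the outline; the r=9.5 cylinder at (15.5, 8) partially overlaps it — only the 71.05 mm² overlap (of its 270.75 mm²) is removed, clipping the outline — area = 115.74 mm². Checking containment: the cross-section at z = 2.4 is a subset of the cross-section at z = 1.8.

entirely on top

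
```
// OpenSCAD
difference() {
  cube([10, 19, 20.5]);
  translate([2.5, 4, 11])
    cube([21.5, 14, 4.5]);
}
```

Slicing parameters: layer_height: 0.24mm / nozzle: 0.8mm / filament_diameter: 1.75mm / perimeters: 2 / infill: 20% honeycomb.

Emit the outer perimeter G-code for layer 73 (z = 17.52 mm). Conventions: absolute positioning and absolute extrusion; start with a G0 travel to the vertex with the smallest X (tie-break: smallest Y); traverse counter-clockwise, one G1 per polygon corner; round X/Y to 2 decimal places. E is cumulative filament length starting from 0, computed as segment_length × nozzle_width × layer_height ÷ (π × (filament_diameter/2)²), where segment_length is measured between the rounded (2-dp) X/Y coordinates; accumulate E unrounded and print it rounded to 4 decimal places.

At z = 17.52 mm: the 10×19 cube contributes its full rectangle; the cube at (2.5, 4) does not reach this height (z outside [11, 15.5]); Subtracting the remaining from the first: none of the subtracted shapes is present at this height, so the 10×19 cube is unchanged — 1 connected region. The outline is a single polygon with 4 vertices. Extrusion per mm of travel: 0.8 × 0.24 / (π × 0.875²) = 0.079824. Accumulating E over each segment gives final E = 4.6298.

G0 X0.00 Y0.00 Z17.52
G1 X10.00 Y0.00 E0.7982
G1 X10.00 Y19.00 E2.3149
G1 X0.00 Y19.00 E3.1131
G1 X0.00 Y0.00 E4.6298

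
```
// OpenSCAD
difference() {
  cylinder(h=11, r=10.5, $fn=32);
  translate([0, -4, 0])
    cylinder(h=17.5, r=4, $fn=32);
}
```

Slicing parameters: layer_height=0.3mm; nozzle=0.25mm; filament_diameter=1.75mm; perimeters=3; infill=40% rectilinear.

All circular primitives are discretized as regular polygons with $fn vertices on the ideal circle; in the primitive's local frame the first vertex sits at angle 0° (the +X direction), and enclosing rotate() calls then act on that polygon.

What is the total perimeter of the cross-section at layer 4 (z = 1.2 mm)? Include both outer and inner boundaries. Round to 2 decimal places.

90.96 mm

At z = 1.2 mm: the cylinder: section is a regular 32-gon, circumradius r=10.5 (perimeter = 2·32·10.500·sin(180°/32) = 65.87 mm); the r=4 cylinder at (0, -4) gives a regular 32-gon of circumradius 4 (constant along its height) (perimeter = 2·32·4.000·sin(180°/32) = 25.09 mm); Taking the first minus the rest: starting from the r=10.5 cylinder, the r=4 cylinder at (0, -4) lies wholly inside it (removes its full 49.94 mm² and its 25.09 mm outline becomes a hole wall) — boundary (outer + 1 inner loop) = 90.96 mm. Overall, the cross-section is one region with 1 hole. Total boundary length (outer + inner) = 90.96 mm.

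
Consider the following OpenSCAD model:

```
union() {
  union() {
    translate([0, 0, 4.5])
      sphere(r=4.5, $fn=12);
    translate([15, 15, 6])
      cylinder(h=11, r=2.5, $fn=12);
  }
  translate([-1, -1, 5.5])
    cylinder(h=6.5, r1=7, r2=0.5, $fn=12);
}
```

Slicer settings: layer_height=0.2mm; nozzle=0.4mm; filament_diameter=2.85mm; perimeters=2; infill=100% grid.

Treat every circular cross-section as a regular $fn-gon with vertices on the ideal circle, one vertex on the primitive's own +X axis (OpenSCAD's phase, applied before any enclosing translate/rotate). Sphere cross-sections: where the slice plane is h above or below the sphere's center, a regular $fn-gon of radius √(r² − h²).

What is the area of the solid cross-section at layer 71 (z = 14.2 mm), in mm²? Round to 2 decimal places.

At z = 14.2 mm: the sphere is absent (|z−center|=9.700 > r=4.5); the r=2.5 cylinder at (15, 15) contributes a regular 12-gon of circumradius 2.5 (area = (12/2)·2.500²·sin(360°/12) = 18.75 mm²); Merging all regions: only the r=2.5 cylinder at (15, 15) is present, so the union is just that shape — area = 18.75 mm²; the cone at (-1, -1) is not intersected at this z (z outside [5.5, 12]); Combining (union): only the result so far is present, so the union is just that shape — area = 18.75 mm². Overall, the cross-section is a single solid region. Net area = 18.75 mm².

18.75 mm²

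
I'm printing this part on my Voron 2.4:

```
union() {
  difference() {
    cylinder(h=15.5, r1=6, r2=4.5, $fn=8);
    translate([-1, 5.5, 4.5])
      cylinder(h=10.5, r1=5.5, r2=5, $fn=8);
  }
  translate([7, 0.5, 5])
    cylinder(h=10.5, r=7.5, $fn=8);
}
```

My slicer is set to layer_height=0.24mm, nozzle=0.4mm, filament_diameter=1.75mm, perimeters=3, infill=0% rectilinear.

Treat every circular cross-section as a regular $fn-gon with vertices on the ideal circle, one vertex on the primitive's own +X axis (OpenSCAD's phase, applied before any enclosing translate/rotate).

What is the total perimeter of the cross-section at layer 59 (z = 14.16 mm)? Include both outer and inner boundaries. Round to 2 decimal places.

54.98 mm

At z = 14.16 mm: the cone: at t=0.914 of its height the radius interpolates to r₁+(r₂−r₁)t = 4.630, giving a regular 8-gon of that circumradius (perimeter = 2·8·4.630·sin(180°/8) = 28.35 mm); the cone at (-1, 5.5) contributes a regular 8-gon of circumradius 5.040 (interpolated between r1=5.5 and r2=5 at t=0.920) (perimeter = 2·8·5.040·sin(180°/8) = 30.86 mm); After the difference (first − rest): starting from the cone, the cone at (-1, 5.5) partially overlaps it — only the 18.15 mm² overlap (of its 71.85 mm²) is removed, clipping the outline — boundary = 28.22 mm; the r=7.5 cylinder at (7, 0.5) contributes a regular 8-gon of circumradius 7.5 (perimeter = 2·8·7.500·sin(180°/8) = 45.92 mm); Merging all regions: the regions partially overlap (shared area 20.65 mm²), so the edge portions inside another operand are dropped and the merged outline is re-measured after clipping — boundary = 54.98 mm. Overall, the cross-section is a single solid region. Total boundary length (outer) = 54.98 mm.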